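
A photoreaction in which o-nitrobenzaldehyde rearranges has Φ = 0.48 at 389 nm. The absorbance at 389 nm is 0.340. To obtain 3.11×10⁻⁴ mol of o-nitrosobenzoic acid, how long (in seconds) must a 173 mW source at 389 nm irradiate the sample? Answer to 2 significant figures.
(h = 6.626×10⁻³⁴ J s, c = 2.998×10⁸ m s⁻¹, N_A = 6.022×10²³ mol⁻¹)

Photons that must be absorbed: 3.11×10⁻⁴ / 0.48 = 6.479×10⁻⁴ mol.
Fraction absorbed: 1 − 10^(−0.340) = 0.5429.
Incident photons needed: 6.479×10⁻⁴ / 0.5429 = 0.001193 mol.
Photon energy: hc/λ = 5.107×10⁻¹⁹ J; per mole, 3.075×10⁵ J mol⁻¹.
Energy required: 0.001193 × 3.075×10⁵ = 366.8 J.
Time: 366.8 J / 0.173 W = 2100 s.

t ≈ 2100 s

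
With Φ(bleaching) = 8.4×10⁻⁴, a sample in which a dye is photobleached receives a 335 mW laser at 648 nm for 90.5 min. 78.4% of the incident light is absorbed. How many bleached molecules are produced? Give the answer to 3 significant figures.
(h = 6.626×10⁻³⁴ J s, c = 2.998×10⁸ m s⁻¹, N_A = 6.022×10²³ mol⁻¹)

3.91×10¹⁸ bleached molecules

Photon energy at 648 nm: hc/λ = (6.626×10⁻³⁴)(2.998×10⁸)/(648×10⁻⁹) = 3.066×10⁻¹⁹ J.
Energy delivered: (335 mW)(5430 s) = 1819 J.
Photons incident: 1819 / 3.066×10⁻¹⁹ = 5.933×10²¹, i.e. 5.933×10²¹/6.022×10²³ = 0.009852 mol.
Photons absorbed: 0.784 × 0.009852 = 0.007724 mol.
Product: Φ × n_abs = 8.4×10⁻⁴ × 0.007724 = 6.488×10⁻⁶ mol.
As a count: 6.488×10⁻⁶ × 6.022×10²³ = 3.91×10¹⁸.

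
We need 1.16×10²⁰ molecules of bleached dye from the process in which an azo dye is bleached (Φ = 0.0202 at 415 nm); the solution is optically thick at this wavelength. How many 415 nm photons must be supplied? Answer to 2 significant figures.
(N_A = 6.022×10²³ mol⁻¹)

Product: 1.16×10²⁰ / 6.022×10²³ = 1.926×10⁻⁴ mol.
Photons that must be absorbed: 1.926×10⁻⁴ / 0.0202 = 0.009535 mol.
Photon count: 0.009535 × 6.022×10²³ = 5.7×10²¹.

5.7×10²¹ photons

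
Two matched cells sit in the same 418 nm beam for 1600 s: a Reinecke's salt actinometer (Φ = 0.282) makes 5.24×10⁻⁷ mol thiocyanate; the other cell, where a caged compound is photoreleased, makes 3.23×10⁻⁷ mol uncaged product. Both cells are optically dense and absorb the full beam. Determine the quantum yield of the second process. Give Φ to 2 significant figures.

Photons absorbed by the actinometer: 5.24×10⁻⁷ / 0.282 = 1.858×10⁻⁶ mol.
Φ(unknown) = 3.23×10⁻⁷ / 1.858×10⁻⁶ = 0.17.

Φ = 0.17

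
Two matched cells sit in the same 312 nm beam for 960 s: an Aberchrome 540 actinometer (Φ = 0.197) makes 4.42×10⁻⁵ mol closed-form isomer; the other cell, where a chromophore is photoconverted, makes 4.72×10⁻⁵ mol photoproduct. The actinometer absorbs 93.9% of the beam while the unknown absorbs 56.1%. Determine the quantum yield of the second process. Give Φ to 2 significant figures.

Photons absorbed by the actinometer: 4.42×10⁻⁵ / 0.197 = 2.244×10⁻⁴ mol.
Incident flux: 2.244×10⁻⁴ / 0.939 = 2.390×10⁻⁴ einstein.
Absorbed by unknown: 0.561 × 2.390×10⁻⁴ = 1.341×10⁻⁴ mol.
Φ(unknown) = 4.72×10⁻⁵ / 1.341×10⁻⁴ = 0.35.

Φ = 0.35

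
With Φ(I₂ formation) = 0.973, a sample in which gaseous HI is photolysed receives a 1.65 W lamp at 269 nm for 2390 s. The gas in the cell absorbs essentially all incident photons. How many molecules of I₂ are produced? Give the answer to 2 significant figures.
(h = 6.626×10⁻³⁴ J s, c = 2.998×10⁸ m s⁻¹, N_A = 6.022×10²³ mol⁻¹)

Photon energy at 269 nm: hc/λ = (6.626×10⁻³⁴)(2.998×10⁸)/(269×10⁻⁹) = 7.385×10⁻¹⁹ J.
Energy delivered: (1.65 W)(2390 s) = 3944 J.
Photons incident: 3944 / 7.385×10⁻¹⁹ = 5.341×10²¹, i.e. 5.341×10²¹/6.022×10²³ = 0.008869 mol.
Product: Φ × n_abs = 0.973 × 0.008869 = 0.008630 mol.
As a count: 0.008630 × 6.022×10²³ = 5.2×10²¹.

5.2×10²¹ molecules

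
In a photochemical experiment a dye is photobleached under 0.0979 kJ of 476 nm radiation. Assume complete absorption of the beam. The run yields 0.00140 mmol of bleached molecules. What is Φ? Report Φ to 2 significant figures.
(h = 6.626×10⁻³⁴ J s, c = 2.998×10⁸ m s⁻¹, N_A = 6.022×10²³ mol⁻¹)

Φ = 0.0036

Product: 0.00140 mmol = 1.40×10⁻⁶ mol.
Photon energy at 476 nm: hc/λ = (6.626×10⁻³⁴)(2.998×10⁸)/(476×10⁻⁹) = 4.173×10⁻¹⁹ J.
Incident energy: 0.0979 kJ = 97.9 J.
Photons incident: 97.9 / 4.173×10⁻¹⁹ = 2.346×10²⁰, i.e. 2.346×10²⁰/6.022×10²³ = 3.896×10⁻⁴ mol.
Φ = 1.40×10⁻⁶ mol / 3.896×10⁻⁴ mol photons = 0.0036.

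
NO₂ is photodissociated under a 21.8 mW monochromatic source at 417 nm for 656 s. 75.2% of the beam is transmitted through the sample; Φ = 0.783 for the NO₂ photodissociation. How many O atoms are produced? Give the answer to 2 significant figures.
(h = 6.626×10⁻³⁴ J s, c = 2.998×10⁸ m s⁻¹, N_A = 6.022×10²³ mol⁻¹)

Photon energy at 417 nm: hc/λ = (6.626×10⁻³⁴)(2.998×10⁸)/(417×10⁻⁹) = 4.764×10⁻¹⁹ J.
Energy delivered: (21.8 mW)(656 s) = 14.30 J.
Photons incident: 14.30 / 4.764×10⁻¹⁹ = 3.002×10¹⁹, i.e. 3.002×10¹⁹/6.022×10²³ = 4.985×10⁻⁵ mol.
Fraction absorbed: 1 − 75.2/100 = 0.2480.
Photons absorbed: 0.2480 × 4.985×10⁻⁵ = 1.236×10⁻⁵ mol.
Product: Φ × n_abs = 0.783 × 1.236×10⁻⁵ = 9.678×10⁻⁶ mol.
As a count: 9.678×10⁻⁶ × 6.022×10²³ = 5.8×10¹⁸.

5.8×10¹⁸ atoms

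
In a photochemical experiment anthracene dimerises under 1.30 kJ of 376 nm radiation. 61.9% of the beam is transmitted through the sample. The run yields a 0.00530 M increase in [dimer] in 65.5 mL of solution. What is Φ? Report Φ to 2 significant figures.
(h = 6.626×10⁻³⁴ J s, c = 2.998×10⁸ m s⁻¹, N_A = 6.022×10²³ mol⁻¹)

Product: (0.00530 M)(0.0655 L) = 3.472×10⁻⁴ mol.
Photon energy at 376 nm: hc/λ = (6.626×10⁻³⁴)(2.998×10⁸)/(376×10⁻⁹) = 5.283×10⁻¹⁹ J.
Incident energy: 1.30 kJ = 1300 J.
Photons incident: 1300 / 5.283×10⁻¹⁹ = 2.461×10²¹, i.e. 2.461×10²¹/6.022×10²³ = 0.004087 mol.
Fraction absorbed: 1 − 61.9/100 = 0.3810.
Photons absorbed: 0.3810 × 0.004087 = 0.001557 mol.
Φ = 3.472×10⁻⁴ mol / 0.001557 mol photons = 0.22.

Φ = 0.22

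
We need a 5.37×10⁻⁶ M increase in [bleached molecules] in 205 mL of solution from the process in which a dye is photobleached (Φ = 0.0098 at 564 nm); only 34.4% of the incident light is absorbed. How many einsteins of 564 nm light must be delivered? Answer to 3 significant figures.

3.27×10⁻⁴ einstein

Product: (5.37×10⁻⁶ M)(0.205 L) = 1.101×10⁻⁶ mol.
Photons that must be absorbed: 1.101×10⁻⁶ / 0.0098 = 1.123×10⁻⁴ mol.
Incident photons needed: 1.123×10⁻⁴ / 0.344 = 3.265×10⁻⁴ mol.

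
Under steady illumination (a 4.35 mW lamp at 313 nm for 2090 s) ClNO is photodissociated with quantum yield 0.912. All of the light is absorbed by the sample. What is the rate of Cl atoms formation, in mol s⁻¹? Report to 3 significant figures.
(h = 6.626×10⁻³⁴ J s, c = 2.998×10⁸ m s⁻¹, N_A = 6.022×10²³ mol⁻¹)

1.04×10⁻⁸ mol s⁻¹

Photon energy at 313 nm: hc/λ = (6.626×10⁻³⁴)(2.998×10⁸)/(313×10⁻⁹) = 6.347×10⁻¹⁹ J.
Energy delivered: (4.35 mW)(2090 s) = 9.092 J.
Photons incident: 9.092 / 6.347×10⁻¹⁹ = 1.432×10¹⁹, i.e. 1.432×10¹⁹/6.022×10²³ = 2.378×10⁻⁵ mol.
Product formed: 0.912 × 2.378×10⁻⁵ = 2.169×10⁻⁵ mol.
Rate: 2.169×10⁻⁵ / 2090 s = 1.04×10⁻⁸ mol s⁻¹.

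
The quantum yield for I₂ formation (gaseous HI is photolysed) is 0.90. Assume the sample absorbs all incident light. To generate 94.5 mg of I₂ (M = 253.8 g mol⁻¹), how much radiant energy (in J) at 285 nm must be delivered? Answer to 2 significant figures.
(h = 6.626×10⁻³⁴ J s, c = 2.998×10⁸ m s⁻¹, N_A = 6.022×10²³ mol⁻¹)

170 J

Product: 94.5 mg / 253.8 g mol⁻¹ = 3.723×10⁻⁴ mol.
Photons that must be absorbed: 3.723×10⁻⁴ / 0.90 = 4.137×10⁻⁴ mol.
Photon energy: hc/λ = 6.970×10⁻¹⁹ J; per mole, 4.197×10⁵ J mol⁻¹.
Energy required: 4.137×10⁻⁴ × 4.197×10⁵ = 170 J.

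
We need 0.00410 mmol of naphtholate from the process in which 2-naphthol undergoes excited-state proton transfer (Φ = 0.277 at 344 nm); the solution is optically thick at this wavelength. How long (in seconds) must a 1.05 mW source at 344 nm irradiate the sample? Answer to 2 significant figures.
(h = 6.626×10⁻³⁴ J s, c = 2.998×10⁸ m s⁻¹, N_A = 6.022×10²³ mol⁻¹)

t ≈ 4900 s

Product: 0.00410 mmol = 4.10×10⁻⁶ mol.
Photons that must be absorbed: 4.10×10⁻⁶ / 0.277 = 1.480×10⁻⁵ mol.
Photon energy: hc/λ = 5.775×10⁻¹⁹ J; per mole, 3.478×10⁵ J mol⁻¹.
Energy required: 1.480×10⁻⁵ × 3.478×10⁵ = 5.147 J.
Time: 5.147 J / 0.00105 W = 4900 s.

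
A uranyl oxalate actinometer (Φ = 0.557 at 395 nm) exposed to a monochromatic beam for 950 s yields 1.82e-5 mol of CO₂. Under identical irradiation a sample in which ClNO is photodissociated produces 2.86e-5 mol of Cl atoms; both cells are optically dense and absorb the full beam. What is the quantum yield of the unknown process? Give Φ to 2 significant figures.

Φ = 0.88

Photons absorbed by the actinometer: 1.82e-5 / 0.557 = 3.268e-5 mol.
Φ(unknown) = 2.86e-5 / 3.268e-5 = 0.88.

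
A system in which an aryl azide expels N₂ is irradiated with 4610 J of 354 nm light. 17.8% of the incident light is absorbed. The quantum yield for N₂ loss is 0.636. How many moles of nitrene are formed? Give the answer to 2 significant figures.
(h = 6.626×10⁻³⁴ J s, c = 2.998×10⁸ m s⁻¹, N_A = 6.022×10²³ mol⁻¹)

0.0015 mol

Photon energy at 354 nm: hc/λ = (6.626×10⁻³⁴)(2.998×10⁸)/(354×10⁻⁹) = 5.612×10⁻¹⁹ J.
Photons incident: 4610 / 5.612×10⁻¹⁹ = 8.215×10²¹, i.e. 8.215×10²¹/6.022×10²³ = 0.01364 mol.
Photons absorbed: 0.178 × 0.01364 = 0.002428 mol.
Product: Φ × n_abs = 0.636 × 0.002428 = 0.001544 mol.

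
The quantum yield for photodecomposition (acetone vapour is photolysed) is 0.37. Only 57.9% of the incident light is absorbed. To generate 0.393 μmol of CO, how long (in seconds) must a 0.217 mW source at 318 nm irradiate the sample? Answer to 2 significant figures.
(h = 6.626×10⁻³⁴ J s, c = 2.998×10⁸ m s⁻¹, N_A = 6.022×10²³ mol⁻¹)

t ≈ 3200 s

Product: 0.393 μmol = 3.93×10⁻⁷ mol.
Photons that must be absorbed: 3.93×10⁻⁷ / 0.37 = 1.062×10⁻⁶ mol.
Incident photons needed: 1.062×10⁻⁶ / 0.579 = 1.834×10⁻⁶ mol.
Photon energy: hc/λ = 6.247×10⁻¹⁹ J; per mole, 3.762×10⁵ J mol⁻¹.
Energy required: 1.834×10⁻⁶ × 3.762×10⁵ = 0.6900 J.
Time: 0.6900 J / 0.000217 W = 3200 s.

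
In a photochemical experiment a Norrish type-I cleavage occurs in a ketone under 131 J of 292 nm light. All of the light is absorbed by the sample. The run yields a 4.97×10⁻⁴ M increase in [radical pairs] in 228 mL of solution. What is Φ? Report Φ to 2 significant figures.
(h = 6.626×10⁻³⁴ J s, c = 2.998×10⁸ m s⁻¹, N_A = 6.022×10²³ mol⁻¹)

Product: (4.97×10⁻⁴ M)(0.228 L) = 1.133×10⁻⁴ mol.
Photon energy at 292 nm: hc/λ = (6.626×10⁻³⁴)(2.998×10⁸)/(292×10⁻⁹) = 6.803×10⁻¹⁹ J.
Photons incident: 131 / 6.803×10⁻¹⁹ = 1.926×10²⁰, i.e. 1.926×10²⁰/6.022×10²³ = 3.198×10⁻⁴ mol.
Φ = 1.133×10⁻⁴ mol / 3.198×10⁻⁴ mol photons = 0.35.

Φ = 0.35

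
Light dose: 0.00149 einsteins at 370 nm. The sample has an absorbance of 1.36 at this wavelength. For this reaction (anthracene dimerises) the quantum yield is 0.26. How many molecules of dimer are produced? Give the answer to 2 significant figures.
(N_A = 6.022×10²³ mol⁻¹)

Fraction absorbed: 1 − 10^(−1.36) = 0.9563.
Photons absorbed: 0.9563 × 0.00149 = 0.001425 mol.
Product: Φ × n_abs = 0.26 × 0.001425 = 3.705×10⁻⁴ mol.
As a count: 3.705×10⁻⁴ × 6.022×10²³ = 2.2×10²⁰.

2.2×10²⁰ molecules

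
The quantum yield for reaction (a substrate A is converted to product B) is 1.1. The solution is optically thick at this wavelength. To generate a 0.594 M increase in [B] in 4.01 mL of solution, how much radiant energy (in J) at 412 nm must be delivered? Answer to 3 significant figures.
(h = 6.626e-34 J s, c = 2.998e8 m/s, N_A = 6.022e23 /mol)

Product: (0.594 M)(0.00401 L) = 0.002382 mol.
Photons that must be absorbed: 0.002382 / 1.1 = 0.002165 mol.
Photon energy: hc/λ = 4.822e-19 J; per mole, 2.904e5 J mol⁻¹.
Energy required: 0.002165 × 2.904e5 = 629 J.

629 J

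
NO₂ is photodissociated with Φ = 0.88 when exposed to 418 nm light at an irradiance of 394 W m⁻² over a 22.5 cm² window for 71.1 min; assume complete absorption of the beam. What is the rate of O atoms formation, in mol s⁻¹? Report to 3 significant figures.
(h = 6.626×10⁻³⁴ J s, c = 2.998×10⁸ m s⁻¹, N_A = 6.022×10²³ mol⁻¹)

2.73×10⁻⁶ mol s⁻¹

Photon energy at 418 nm: hc/λ = (6.626×10⁻³⁴)(2.998×10⁸)/(418×10⁻⁹) = 4.752×10⁻¹⁹ J.
Energy delivered: (394 W m⁻²)(22.5×10⁻⁴ m²)(4266 s) = 3782 J.
Photons incident: 3782 / 4.752×10⁻¹⁹ = 7.959×10²¹, i.e. 7.959×10²¹/6.022×10²³ = 0.01322 mol.
Product formed: 0.88 × 0.01322 = 0.01163 mol.
Rate: 0.01163 / 4266 s = 2.73×10⁻⁶ mol s⁻¹.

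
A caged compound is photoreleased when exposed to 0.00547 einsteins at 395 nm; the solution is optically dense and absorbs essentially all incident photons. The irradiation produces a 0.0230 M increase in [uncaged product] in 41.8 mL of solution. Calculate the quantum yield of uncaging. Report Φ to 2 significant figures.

Φ = 0.18

Product: (0.0230 M)(0.0418 L) = 9.614×10⁻⁴ mol.
Φ = 9.614×10⁻⁴ mol / 0.00547 mol photons = 0.18.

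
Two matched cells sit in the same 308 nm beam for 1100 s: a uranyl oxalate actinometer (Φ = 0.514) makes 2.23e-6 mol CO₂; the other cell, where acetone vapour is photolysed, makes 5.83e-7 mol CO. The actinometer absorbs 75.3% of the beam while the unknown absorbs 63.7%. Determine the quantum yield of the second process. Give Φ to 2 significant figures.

Photons absorbed by the actinometer: 2.23e-6 / 0.514 = 4.339e-6 mol.
Incident flux: 4.339e-6 / 0.753 = 5.762e-6 einstein.
Absorbed by unknown: 0.637 × 5.762e-6 = 3.670e-6 mol.
Φ(unknown) = 5.83e-7 / 3.670e-6 = 0.16.

Φ = 0.16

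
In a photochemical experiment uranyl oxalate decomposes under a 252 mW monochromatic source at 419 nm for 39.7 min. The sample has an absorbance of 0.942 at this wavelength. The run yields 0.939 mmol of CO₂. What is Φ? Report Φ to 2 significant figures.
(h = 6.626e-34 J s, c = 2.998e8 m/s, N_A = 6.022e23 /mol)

Φ = 0.50

Product: 0.939 mmol = 9.39e-4 mol.
Photon energy at 419 nm: hc/λ = (6.626e-34)(2.998e8)/(419e-9) = 4.741e-19 J.
Energy delivered: (252 mW)(2382 s) = 600.3 J.
Photons incident: 600.3 / 4.741e-19 = 1.266e21, i.e. 1.266e21/6.022e23 = 0.002102 mol.
Fraction absorbed: 1 − 10^(−0.942) = 0.8857.
Photons absorbed: 0.8857 × 0.002102 = 0.001862 mol.
Φ = 9.39e-4 mol / 0.001862 mol photons = 0.50.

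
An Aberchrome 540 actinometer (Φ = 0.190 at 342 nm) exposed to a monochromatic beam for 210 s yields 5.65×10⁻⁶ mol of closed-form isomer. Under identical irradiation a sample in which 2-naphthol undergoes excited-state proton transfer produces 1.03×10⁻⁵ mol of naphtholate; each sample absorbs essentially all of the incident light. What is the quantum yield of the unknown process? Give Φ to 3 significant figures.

Photons absorbed by the actinometer: 5.65×10⁻⁶ / 0.190 = 2.974×10⁻⁵ mol.
Φ(unknown) = 1.03×10⁻⁵ / 2.974×10⁻⁵ = 0.346.

Φ = 0.346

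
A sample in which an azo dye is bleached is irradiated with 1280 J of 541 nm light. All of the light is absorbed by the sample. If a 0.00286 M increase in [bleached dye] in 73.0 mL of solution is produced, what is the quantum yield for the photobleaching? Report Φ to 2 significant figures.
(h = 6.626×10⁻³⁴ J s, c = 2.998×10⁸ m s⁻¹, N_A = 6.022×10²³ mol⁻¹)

Φ = 0.036

Product: (0.00286 M)(0.073 L) = 2.088×10⁻⁴ mol.
Photon energy at 541 nm: hc/λ = (6.626×10⁻³⁴)(2.998×10⁸)/(541×10⁻⁹) = 3.672×10⁻¹⁹ J.
Photons incident: 1280 / 3.672×10⁻¹⁹ = 3.486×10²¹, i.e. 3.486×10²¹/6.022×10²³ = 0.005789 mol.
Φ = 2.088×10⁻⁴ mol / 0.005789 mol photons = 0.036.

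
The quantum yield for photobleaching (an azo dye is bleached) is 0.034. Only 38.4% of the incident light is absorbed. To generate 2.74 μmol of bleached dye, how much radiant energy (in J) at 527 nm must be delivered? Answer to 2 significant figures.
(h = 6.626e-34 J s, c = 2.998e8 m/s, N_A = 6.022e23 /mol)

Product: 2.74 μmol = 2.74e-6 mol.
Photons that must be absorbed: 2.74e-6 / 0.034 = 8.059e-5 mol.
Incident photons needed: 8.059e-5 / 0.384 = 2.099e-4 mol.
Photon energy: hc/λ = 3.769e-19 J; per mole, 2.270e5 J mol⁻¹.
Energy required: 2.099e-4 × 2.270e5 = 48 J.

48 J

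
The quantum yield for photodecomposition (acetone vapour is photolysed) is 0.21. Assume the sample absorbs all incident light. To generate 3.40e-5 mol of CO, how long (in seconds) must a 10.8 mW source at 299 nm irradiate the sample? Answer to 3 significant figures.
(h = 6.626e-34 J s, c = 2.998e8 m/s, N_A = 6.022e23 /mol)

Photons that must be absorbed: 3.40e-5 / 0.21 = 1.619e-4 mol.
Photon energy: hc/λ = 6.644e-19 J; per mole, 4.001e5 J mol⁻¹.
Energy required: 1.619e-4 × 4.001e5 = 64.78 J.
Time: 64.78 J / 0.0108 W = 6000 s.

t ≈ 6000 s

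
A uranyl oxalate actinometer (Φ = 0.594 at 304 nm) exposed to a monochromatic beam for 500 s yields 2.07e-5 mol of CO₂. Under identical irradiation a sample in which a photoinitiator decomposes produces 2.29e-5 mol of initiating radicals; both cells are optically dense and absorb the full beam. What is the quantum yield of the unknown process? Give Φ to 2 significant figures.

Φ = 0.66

Photons absorbed by the actinometer: 2.07e-5 / 0.594 = 3.485e-5 mol.
Φ(unknown) = 2.29e-5 / 3.485e-5 = 0.66.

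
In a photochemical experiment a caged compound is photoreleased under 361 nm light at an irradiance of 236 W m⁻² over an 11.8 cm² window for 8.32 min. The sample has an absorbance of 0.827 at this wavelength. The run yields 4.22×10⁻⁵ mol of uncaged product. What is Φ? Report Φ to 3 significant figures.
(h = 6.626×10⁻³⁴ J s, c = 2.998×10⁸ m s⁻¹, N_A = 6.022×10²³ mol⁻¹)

Photon energy at 361 nm: hc/λ = (6.626×10⁻³⁴)(2.998×10⁸)/(361×10⁻⁹) = 5.503×10⁻¹⁹ J.
Energy delivered: (236 W m⁻²)(11.8×10⁻⁴ m²)(499.2 s) = 139.0 J.
Photons incident: 139.0 / 5.503×10⁻¹⁹ = 2.526×10²⁰, i.e. 2.526×10²⁰/6.022×10²³ = 4.195×10⁻⁴ mol.
Fraction absorbed: 1 − 10^(−0.827) = 0.8511.
Photons absorbed: 0.8511 × 4.195×10⁻⁴ = 3.570×10⁻⁴ mol.
Φ = 4.22×10⁻⁵ mol / 3.570×10⁻⁴ mol photons = 0.118.

Φ = 0.118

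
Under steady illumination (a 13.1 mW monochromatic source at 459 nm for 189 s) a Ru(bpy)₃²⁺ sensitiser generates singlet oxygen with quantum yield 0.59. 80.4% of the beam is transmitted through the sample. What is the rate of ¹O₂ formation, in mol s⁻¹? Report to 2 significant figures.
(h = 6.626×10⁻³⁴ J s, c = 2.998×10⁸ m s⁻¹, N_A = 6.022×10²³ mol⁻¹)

5.8×10⁻⁹ mol s⁻¹

Photon energy at 459 nm: hc/λ = (6.626×10⁻³⁴)(2.998×10⁸)/(459×10⁻⁹) = 4.328×10⁻¹⁹ J.
Energy delivered: (13.1 mW)(189 s) = 2.476 J.
Photons incident: 2.476 / 4.328×10⁻¹⁹ = 5.721×10¹⁸, i.e. 5.721×10¹⁸/6.022×10²³ = 9.500×10⁻⁶ mol.
Fraction absorbed: 1 − 80.4/100 = 0.1960.
Photons absorbed: 0.1960 × 9.500×10⁻⁶ = 1.862×10⁻⁶ mol.
Product formed: 0.59 × 1.862×10⁻⁶ = 1.099×10⁻⁶ mol.
Rate: 1.099×10⁻⁶ / 189 s = 5.8×10⁻⁹ mol s⁻¹.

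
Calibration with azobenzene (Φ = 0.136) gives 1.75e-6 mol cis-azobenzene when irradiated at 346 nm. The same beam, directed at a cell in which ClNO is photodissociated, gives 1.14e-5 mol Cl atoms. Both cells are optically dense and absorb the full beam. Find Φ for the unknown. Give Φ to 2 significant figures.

Photons absorbed by the actinometer: 1.75e-6 / 0.136 = 1.287e-5 mol.
Φ(unknown) = 1.14e-5 / 1.287e-5 = 0.89.

Φ = 0.89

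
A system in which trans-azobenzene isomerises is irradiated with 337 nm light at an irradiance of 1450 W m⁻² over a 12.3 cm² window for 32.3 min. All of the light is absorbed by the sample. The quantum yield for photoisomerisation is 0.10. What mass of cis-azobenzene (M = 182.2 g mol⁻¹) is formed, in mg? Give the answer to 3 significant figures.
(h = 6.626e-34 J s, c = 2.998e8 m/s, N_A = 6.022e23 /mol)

Photon energy at 337 nm: hc/λ = (6.626e-34)(2.998e8)/(337e-9) = 5.895e-19 J.
Energy delivered: (1450 W m⁻²)(12.3e-4 m²)(1938 s) = 3456 J.
Photons incident: 3456 / 5.895e-19 = 5.863e21, i.e. 5.863e21/6.022e23 = 0.009736 mol.
Product: Φ × n_abs = 0.10 × 0.009736 = 9.736e-4 mol.
Mass: 9.736e-4 × 182.2 = 0.1774 g = 177 mg.

177 mg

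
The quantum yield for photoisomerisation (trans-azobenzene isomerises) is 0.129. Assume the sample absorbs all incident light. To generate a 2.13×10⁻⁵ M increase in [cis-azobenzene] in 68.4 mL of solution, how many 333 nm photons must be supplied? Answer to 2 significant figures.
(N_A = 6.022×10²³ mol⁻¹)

Product: (2.13×10⁻⁵ M)(0.0684 L) = 1.457×10⁻⁶ mol.
Photons that must be absorbed: 1.457×10⁻⁶ / 0.129 = 1.129×10⁻⁵ mol.
Photon count: 1.129×10⁻⁵ × 6.022×10²³ = 6.8×10¹⁸.

6.8×10¹⁸ photons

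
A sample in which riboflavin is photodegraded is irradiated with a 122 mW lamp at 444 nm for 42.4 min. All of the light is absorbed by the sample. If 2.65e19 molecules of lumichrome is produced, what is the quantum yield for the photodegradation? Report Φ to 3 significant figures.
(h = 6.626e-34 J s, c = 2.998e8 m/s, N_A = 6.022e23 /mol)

Product: 2.65e19 / 6.022e23 = 4.401e-5 mol.
Photon energy at 444 nm: hc/λ = (6.626e-34)(2.998e8)/(444e-9) = 4.474e-19 J.
Energy delivered: (122 mW)(2544 s) = 310.4 J.
Photons incident: 310.4 / 4.474e-19 = 6.938e20, i.e. 6.938e20/6.022e23 = 0.001152 mol.
Φ = 4.401e-5 mol / 0.001152 mol photons = 0.0382.

Φ = 0.0382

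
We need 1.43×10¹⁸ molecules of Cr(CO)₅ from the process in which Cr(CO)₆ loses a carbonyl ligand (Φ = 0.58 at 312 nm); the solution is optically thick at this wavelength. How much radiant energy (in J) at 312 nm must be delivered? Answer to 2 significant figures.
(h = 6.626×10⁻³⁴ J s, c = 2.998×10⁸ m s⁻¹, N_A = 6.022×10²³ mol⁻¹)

Product: 1.43×10¹⁸ / 6.022×10²³ = 2.375×10⁻⁶ mol.
Photons that must be absorbed: 2.375×10⁻⁶ / 0.58 = 4.095×10⁻⁶ mol.
Photon energy: hc/λ = 6.367×10⁻¹⁹ J; per mole, 3.834×10⁵ J mol⁻¹.
Energy required: 4.095×10⁻⁶ × 3.834×10⁵ = 1.6 J.

1.6 J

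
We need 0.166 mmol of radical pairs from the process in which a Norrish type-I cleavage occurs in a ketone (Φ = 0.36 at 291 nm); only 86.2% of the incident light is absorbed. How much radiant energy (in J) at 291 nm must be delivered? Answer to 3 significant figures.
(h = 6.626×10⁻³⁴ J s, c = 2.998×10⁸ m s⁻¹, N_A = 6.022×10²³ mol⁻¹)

Product: 0.166 mmol = 1.66×10⁻⁴ mol.
Photons that must be absorbed: 1.66×10⁻⁴ / 0.36 = 4.611×10⁻⁴ mol.
Incident photons needed: 4.611×10⁻⁴ / 0.862 = 5.349×10⁻⁴ mol.
Photon energy: hc/λ = 6.826×10⁻¹⁹ J; per mole, 4.111×10⁵ J mol⁻¹.
Energy required: 5.349×10⁻⁴ × 4.111×10⁵ = 220 J.

220 J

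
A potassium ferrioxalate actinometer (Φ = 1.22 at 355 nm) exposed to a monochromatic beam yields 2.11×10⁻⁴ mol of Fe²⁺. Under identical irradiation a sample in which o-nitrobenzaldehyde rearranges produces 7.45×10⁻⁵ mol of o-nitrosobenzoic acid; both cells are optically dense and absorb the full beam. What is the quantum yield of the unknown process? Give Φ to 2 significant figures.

Photons absorbed by the actinometer: 2.11×10⁻⁴ / 1.22 = 1.730×10⁻⁴ mol.
Φ(unknown) = 7.45×10⁻⁵ / 1.730×10⁻⁴ = 0.43.

Φ = 0.43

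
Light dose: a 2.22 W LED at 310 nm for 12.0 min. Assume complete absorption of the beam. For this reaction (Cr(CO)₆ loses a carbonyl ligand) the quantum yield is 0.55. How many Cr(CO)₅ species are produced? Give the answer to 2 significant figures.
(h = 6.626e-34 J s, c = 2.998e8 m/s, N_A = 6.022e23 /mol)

Photon energy at 310 nm: hc/λ = (6.626e-34)(2.998e8)/(310e-9) = 6.408e-19 J.
Energy delivered: (2.22 W)(720 s) = 1598 J.
Photons incident: 1598 / 6.408e-19 = 2.494e21, i.e. 2.494e21/6.022e23 = 0.004141 mol.
Product: Φ × n_abs = 0.55 × 0.004141 = 0.002278 mol.
As a count: 0.002278 × 6.022e23 = 1.4e21.

1.4e21 species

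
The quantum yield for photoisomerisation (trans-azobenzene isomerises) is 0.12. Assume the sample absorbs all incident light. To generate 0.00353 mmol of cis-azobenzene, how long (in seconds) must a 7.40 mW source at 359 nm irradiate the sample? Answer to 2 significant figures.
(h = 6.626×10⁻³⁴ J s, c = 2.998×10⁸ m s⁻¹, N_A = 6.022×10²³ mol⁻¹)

Product: 0.00353 mmol = 3.53×10⁻⁶ mol.
Photons that must be absorbed: 3.53×10⁻⁶ / 0.12 = 2.942×10⁻⁵ mol.
Photon energy: hc/λ = 5.533×10⁻¹⁹ J; per mole, 3.332×10⁵ J mol⁻¹.
Energy required: 2.942×10⁻⁵ × 3.332×10⁵ = 9.803 J.
Time: 9.803 J / 0.0074 W = 1300 s.

t ≈ 1300 s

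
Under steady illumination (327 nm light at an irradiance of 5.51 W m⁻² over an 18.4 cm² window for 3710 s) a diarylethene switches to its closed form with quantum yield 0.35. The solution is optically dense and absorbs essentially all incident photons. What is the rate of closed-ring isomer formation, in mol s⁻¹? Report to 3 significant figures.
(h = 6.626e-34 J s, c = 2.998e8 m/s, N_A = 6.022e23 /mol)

Photon energy at 327 nm: hc/λ = (6.626e-34)(2.998e8)/(327e-9) = 6.075e-19 J.
Energy delivered: (5.51 W m⁻²)(18.4e-4 m²)(3710 s) = 37.61 J.
Photons incident: 37.61 / 6.075e-19 = 6.191e19, i.e. 6.191e19/6.022e23 = 1.028e-4 mol.
Product formed: 0.35 × 1.028e-4 = 3.598e-5 mol.
Rate: 3.598e-5 / 3710 s = 9.70e-9 mol s⁻¹.

9.70e-9 mol s⁻¹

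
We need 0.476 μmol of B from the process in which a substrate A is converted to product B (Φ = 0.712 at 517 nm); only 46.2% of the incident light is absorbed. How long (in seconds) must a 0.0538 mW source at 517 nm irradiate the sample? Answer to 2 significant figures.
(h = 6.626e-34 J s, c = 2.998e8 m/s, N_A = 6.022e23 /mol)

t ≈ 6200 s

Product: 0.476 μmol = 4.76e-7 mol.
Photons that must be absorbed: 4.76e-7 / 0.712 = 6.685e-7 mol.
Incident photons needed: 6.685e-7 / 0.462 = 1.447e-6 mol.
Photon energy: hc/λ = 3.842e-19 J; per mole, 2.314e5 J mol⁻¹.
Energy required: 1.447e-6 × 2.314e5 = 0.3348 J.
Time: 0.3348 J / 5.38e-05 W = 6200 s.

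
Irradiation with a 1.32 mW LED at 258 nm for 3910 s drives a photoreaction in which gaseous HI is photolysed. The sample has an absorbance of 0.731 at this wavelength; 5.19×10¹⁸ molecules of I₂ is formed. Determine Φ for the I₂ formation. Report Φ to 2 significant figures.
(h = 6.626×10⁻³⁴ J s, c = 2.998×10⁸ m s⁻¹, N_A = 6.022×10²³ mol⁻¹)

Product: 5.19×10¹⁸ / 6.022×10²³ = 8.618×10⁻⁶ mol.
Photon energy at 258 nm: hc/λ = (6.626×10⁻³⁴)(2.998×10⁸)/(258×10⁻⁹) = 7.700×10⁻¹⁹ J.
Energy delivered: (1.32 mW)(3910 s) = 5.161 J.
Photons incident: 5.161 / 7.700×10⁻¹⁹ = 6.703×10¹⁸, i.e. 6.703×10¹⁸/6.022×10²³ = 1.113×10⁻⁵ mol.
Fraction absorbed: 1 − 10^(−0.731) = 0.8142.
Photons absorbed: 0.8142 × 1.113×10⁻⁵ = 9.062×10⁻⁶ mol.
Φ = 8.618×10⁻⁶ mol / 9.062×10⁻⁶ mol photons = 0.95.

Φ = 0.95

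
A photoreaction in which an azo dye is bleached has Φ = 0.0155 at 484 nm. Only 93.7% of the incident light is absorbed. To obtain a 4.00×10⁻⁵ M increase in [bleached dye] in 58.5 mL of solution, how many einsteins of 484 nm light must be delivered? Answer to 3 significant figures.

1.61×10⁻⁴ einstein

Product: (4.00×10⁻⁵ M)(0.0585 L) = 2.340×10⁻⁶ mol.
Photons that must be absorbed: 2.340×10⁻⁶ / 0.0155 = 1.510×10⁻⁴ mol.
Incident photons needed: 1.510×10⁻⁴ / 0.937 = 1.612×10⁻⁴ mol.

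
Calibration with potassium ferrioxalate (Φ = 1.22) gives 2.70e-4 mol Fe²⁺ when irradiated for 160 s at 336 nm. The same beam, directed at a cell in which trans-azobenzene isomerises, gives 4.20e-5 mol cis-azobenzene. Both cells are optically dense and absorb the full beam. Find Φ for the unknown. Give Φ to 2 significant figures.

Photons absorbed by the actinometer: 2.70e-4 / 1.22 = 2.213e-4 mol.
Φ(unknown) = 4.20e-5 / 2.213e-4 = 0.19.

Φ = 0.19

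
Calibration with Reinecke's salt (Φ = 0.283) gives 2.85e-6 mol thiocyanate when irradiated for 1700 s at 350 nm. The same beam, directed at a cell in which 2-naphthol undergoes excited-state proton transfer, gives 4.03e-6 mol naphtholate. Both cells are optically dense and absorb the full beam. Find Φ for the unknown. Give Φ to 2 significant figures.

Photons absorbed by the actinometer: 2.85e-6 / 0.283 = 1.007e-5 mol.
Φ(unknown) = 4.03e-6 / 1.007e-5 = 0.40.

Φ = 0.40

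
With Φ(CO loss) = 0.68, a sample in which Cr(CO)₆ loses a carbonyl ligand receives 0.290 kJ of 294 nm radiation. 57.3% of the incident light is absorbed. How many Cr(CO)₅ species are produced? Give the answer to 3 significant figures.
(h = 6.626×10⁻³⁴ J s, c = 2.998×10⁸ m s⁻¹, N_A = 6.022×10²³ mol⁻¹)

Photon energy at 294 nm: hc/λ = (6.626×10⁻³⁴)(2.998×10⁸)/(294×10⁻⁹) = 6.757×10⁻¹⁹ J.
Incident energy: 0.290 kJ = 290 J.
Photons incident: 290 / 6.757×10⁻¹⁹ = 4.292×10²⁰, i.e. 4.292×10²⁰/6.022×10²³ = 7.127×10⁻⁴ mol.
Photons absorbed: 0.573 × 7.127×10⁻⁴ = 4.084×10⁻⁴ mol.
Product: Φ × n_abs = 0.68 × 4.084×10⁻⁴ = 2.777×10⁻⁴ mol.
As a count: 2.777×10⁻⁴ × 6.022×10²³ = 1.67×10²⁰.

1.67×10²⁰ species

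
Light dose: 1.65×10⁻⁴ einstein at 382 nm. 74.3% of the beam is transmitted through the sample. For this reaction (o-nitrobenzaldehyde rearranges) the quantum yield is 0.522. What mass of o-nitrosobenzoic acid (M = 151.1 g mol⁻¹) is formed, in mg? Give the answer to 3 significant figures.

3.34 mg

Fraction absorbed: 1 − 74.3/100 = 0.2570.
Photons absorbed: 0.2570 × 1.65×10⁻⁴ = 4.241×10⁻⁵ mol.
Product: Φ × n_abs = 0.522 × 4.241×10⁻⁵ = 2.214×10⁻⁵ mol.
Mass: 2.214×10⁻⁵ × 151.1 = 0.003345 g = 3.34 mg.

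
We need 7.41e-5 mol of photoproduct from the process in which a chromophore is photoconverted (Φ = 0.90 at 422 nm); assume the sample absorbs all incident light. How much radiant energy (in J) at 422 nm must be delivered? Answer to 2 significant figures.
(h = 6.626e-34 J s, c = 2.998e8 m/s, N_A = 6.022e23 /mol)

Photons that must be absorbed: 7.41e-5 / 0.90 = 8.233e-5 mol.
Photon energy: hc/λ = 4.707e-19 J; per mole, 2.835e5 J mol⁻¹.
Energy required: 8.233e-5 × 2.835e5 = 23 J.

23 J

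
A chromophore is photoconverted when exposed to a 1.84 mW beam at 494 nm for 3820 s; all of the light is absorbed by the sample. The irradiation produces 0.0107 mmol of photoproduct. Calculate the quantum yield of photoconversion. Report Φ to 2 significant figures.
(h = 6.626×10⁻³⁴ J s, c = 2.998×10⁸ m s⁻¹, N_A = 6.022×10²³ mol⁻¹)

Φ = 0.37

Product: 0.0107 mmol = 1.07×10⁻⁵ mol.
Photon energy at 494 nm: hc/λ = (6.626×10⁻³⁴)(2.998×10⁸)/(494×10⁻⁹) = 4.021×10⁻¹⁹ J.
Energy delivered: (1.84 mW)(3820 s) = 7.029 J.
Photons incident: 7.029 / 4.021×10⁻¹⁹ = 1.748×10¹⁹, i.e. 1.748×10¹⁹/6.022×10²³ = 2.903×10⁻⁵ mol.
Φ = 1.07×10⁻⁵ mol / 2.903×10⁻⁵ mol photons = 0.37.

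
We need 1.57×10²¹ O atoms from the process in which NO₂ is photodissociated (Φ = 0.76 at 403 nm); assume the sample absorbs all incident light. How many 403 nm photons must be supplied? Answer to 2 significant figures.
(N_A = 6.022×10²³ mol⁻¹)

2.1×10²¹ photons

Product: 1.57×10²¹ / 6.022×10²³ = 0.002607 mol.
Photons that must be absorbed: 0.002607 / 0.76 = 0.003430 mol.
Photon count: 0.003430 × 6.022×10²³ = 2.1×10²¹.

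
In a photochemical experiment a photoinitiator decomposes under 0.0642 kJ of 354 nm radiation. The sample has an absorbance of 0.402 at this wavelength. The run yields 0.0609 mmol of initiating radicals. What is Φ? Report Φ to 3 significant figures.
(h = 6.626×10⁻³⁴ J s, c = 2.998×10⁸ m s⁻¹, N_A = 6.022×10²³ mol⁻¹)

Product: 0.0609 mmol = 6.09×10⁻⁵ mol.
Photon energy at 354 nm: hc/λ = (6.626×10⁻³⁴)(2.998×10⁸)/(354×10⁻⁹) = 5.612×10⁻¹⁹ J.
Incident energy: 0.0642 kJ = 64.2 J.
Photons incident: 64.2 / 5.612×10⁻¹⁹ = 1.144×10²⁰, i.e. 1.144×10²⁰/6.022×10²³ = 1.900×10⁻⁴ mol.
Fraction absorbed: 1 − 10^(−0.402) = 0.6037.
Photons absorbed: 0.6037 × 1.900×10⁻⁴ = 1.147×10⁻⁴ mol.
Φ = 6.09×10⁻⁵ mol / 1.147×10⁻⁴ mol photons = 0.531.

Φ = 0.531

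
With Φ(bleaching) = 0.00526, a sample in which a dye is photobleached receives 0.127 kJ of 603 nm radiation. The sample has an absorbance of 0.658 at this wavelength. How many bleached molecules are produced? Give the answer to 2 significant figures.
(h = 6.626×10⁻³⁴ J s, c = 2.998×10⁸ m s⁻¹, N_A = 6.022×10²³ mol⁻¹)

1.6×10¹⁸ bleached molecules

Photon energy at 603 nm: hc/λ = (6.626×10⁻³⁴)(2.998×10⁸)/(603×10⁻⁹) = 3.294×10⁻¹⁹ J.
Incident energy: 0.127 kJ = 127 J.
Photons incident: 127 / 3.294×10⁻¹⁹ = 3.855×10²⁰, i.e. 3.855×10²⁰/6.022×10²³ = 6.402×10⁻⁴ mol.
Fraction absorbed: 1 − 10^(−0.658) = 0.7802.
Photons absorbed: 0.7802 × 6.402×10⁻⁴ = 4.995×10⁻⁴ mol.
Product: Φ × n_abs = 0.00526 × 4.995×10⁻⁴ = 2.627×10⁻⁶ mol.
As a count: 2.627×10⁻⁶ × 6.022×10²³ = 1.6×10¹⁸.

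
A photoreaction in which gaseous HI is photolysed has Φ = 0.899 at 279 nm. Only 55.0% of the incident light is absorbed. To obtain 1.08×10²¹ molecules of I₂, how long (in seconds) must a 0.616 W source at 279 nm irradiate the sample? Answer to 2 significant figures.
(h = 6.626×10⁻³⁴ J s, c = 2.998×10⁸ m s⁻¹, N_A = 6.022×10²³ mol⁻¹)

t ≈ 2500 s

Product: 1.08×10²¹ / 6.022×10²³ = 0.001793 mol.
Photons that must be absorbed: 0.001793 / 0.899 = 0.001994 mol.
Incident photons needed: 0.001994 / 0.550 = 0.003625 mol.
Photon energy: hc/λ = 7.120×10⁻¹⁹ J; per mole, 4.288×10⁵ J mol⁻¹.
Energy required: 0.003625 × 4.288×10⁵ = 1554 J.
Time: 1554 J / 0.616 W = 2500 s.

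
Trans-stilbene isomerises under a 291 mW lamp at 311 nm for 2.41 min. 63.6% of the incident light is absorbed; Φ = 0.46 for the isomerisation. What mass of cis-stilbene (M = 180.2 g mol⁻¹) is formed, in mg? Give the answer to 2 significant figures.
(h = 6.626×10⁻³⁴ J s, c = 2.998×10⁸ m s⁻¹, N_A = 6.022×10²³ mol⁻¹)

5.8 mg

Photon energy at 311 nm: hc/λ = (6.626×10⁻³⁴)(2.998×10⁸)/(311×10⁻⁹) = 6.387×10⁻¹⁹ J.
Energy delivered: (291 mW)(144.6 s) = 42.08 J.
Photons incident: 42.08 / 6.387×10⁻¹⁹ = 6.588×10¹⁹, i.e. 6.588×10¹⁹/6.022×10²³ = 1.094×10⁻⁴ mol.
Photons absorbed: 0.636 × 1.094×10⁻⁴ = 6.958×10⁻⁵ mol.
Product: Φ × n_abs = 0.46 × 6.958×10⁻⁵ = 3.201×10⁻⁵ mol.
Mass: 3.201×10⁻⁵ × 180.2 = 0.005768 g = 5.8 mg.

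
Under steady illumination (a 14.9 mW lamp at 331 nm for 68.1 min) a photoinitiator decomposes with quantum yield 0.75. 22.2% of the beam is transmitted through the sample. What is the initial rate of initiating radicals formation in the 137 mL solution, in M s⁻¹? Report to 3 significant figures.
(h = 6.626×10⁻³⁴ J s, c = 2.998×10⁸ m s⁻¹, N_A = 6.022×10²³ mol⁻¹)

1.76×10⁻⁷ M s⁻¹

Photon energy at 331 nm: hc/λ = (6.626×10⁻³⁴)(2.998×10⁸)/(331×10⁻⁹) = 6.001×10⁻¹⁹ J.
Energy delivered: (14.9 mW)(4086 s) = 60.88 J.
Photons incident: 60.88 / 6.001×10⁻¹⁹ = 1.014×10²⁰, i.e. 1.014×10²⁰/6.022×10²³ = 1.684×10⁻⁴ mol.
Fraction absorbed: 1 − 22.2/100 = 0.7780.
Photons absorbed: 0.7780 × 1.684×10⁻⁴ = 1.310×10⁻⁴ mol.
Product formed: 0.75 × 1.310×10⁻⁴ = 9.825×10⁻⁵ mol.
Rate: 9.825×10⁻⁵ mol / (4086 s × 0.137 L) = 1.76×10⁻⁷ M s⁻¹.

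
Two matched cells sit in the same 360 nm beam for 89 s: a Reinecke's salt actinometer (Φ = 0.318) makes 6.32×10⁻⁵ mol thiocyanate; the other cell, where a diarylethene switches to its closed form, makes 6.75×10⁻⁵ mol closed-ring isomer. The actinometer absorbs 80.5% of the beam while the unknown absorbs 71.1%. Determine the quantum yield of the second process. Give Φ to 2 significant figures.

Photons absorbed by the actinometer: 6.32×10⁻⁵ / 0.318 = 1.987×10⁻⁴ mol.
Incident flux: 1.987×10⁻⁴ / 0.805 = 2.468×10⁻⁴ einstein.
Absorbed by unknown: 0.711 × 2.468×10⁻⁴ = 1.755×10⁻⁴ mol.
Φ(unknown) = 6.75×10⁻⁵ / 1.755×10⁻⁴ = 0.38.

Φ = 0.38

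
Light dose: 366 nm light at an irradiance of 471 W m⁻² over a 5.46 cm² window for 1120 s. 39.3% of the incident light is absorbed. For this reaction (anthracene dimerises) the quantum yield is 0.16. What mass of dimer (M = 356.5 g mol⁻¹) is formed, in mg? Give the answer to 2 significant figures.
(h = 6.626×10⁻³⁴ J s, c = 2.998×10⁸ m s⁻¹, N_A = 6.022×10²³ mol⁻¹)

20 mg

Photon energy at 366 nm: hc/λ = (6.626×10⁻³⁴)(2.998×10⁸)/(366×10⁻⁹) = 5.428×10⁻¹⁹ J.
Energy delivered: (471 W m⁻²)(5.46×10⁻⁴ m²)(1120 s) = 288.0 J.
Photons incident: 288.0 / 5.428×10⁻¹⁹ = 5.306×10²⁰, i.e. 5.306×10²⁰/6.022×10²³ = 8.811×10⁻⁴ mol.
Photons absorbed: 0.393 × 8.811×10⁻⁴ = 3.463×10⁻⁴ mol.
Product: Φ × n_abs = 0.16 × 3.463×10⁻⁴ = 5.541×10⁻⁵ mol.
Mass: 5.541×10⁻⁵ × 356.5 = 0.01975 g = 20 mg.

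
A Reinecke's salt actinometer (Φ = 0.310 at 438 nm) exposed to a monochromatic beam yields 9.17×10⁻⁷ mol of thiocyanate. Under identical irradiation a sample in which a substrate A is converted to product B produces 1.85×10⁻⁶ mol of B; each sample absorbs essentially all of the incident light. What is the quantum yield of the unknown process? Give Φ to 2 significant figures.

Photons absorbed by the actinometer: 9.17×10⁻⁷ / 0.310 = 2.958×10⁻⁶ mol.
Φ(unknown) = 1.85×10⁻⁶ / 2.958×10⁻⁶ = 0.63.

Φ = 0.63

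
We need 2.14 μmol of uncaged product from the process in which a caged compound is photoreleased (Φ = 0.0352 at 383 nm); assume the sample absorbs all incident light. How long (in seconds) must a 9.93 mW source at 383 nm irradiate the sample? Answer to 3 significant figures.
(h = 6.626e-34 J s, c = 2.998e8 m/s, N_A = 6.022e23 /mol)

Product: 2.14 μmol = 2.14e-6 mol.
Photons that must be absorbed: 2.14e-6 / 0.0352 = 6.080e-5 mol.
Photon energy: hc/λ = 5.187e-19 J; per mole, 3.124e5 J mol⁻¹.
Energy required: 6.080e-5 × 3.124e5 = 18.99 J.
Time: 18.99 J / 0.00993 W = 1910 s.

t ≈ 1910 s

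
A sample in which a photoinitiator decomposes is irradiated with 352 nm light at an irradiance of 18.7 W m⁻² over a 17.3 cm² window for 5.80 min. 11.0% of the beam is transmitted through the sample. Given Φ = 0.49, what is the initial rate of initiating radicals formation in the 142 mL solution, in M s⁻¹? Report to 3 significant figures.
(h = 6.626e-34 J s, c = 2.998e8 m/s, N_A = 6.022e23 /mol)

2.92e-7 M s⁻¹

Photon energy at 352 nm: hc/λ = (6.626e-34)(2.998e8)/(352e-9) = 5.643e-19 J.
Energy delivered: (18.7 W m⁻²)(17.3e-4 m²)(348 s) = 11.26 J.
Photons incident: 11.26 / 5.643e-19 = 1.995e19, i.e. 1.995e19/6.022e23 = 3.313e-5 mol.
Fraction absorbed: 1 − 11.0/100 = 0.8900.
Photons absorbed: 0.8900 × 3.313e-5 = 2.949e-5 mol.
Product formed: 0.49 × 2.949e-5 = 1.445e-5 mol.
Rate: 1.445e-5 mol / (348 s × 0.142 L) = 2.92e-7 M s⁻¹.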